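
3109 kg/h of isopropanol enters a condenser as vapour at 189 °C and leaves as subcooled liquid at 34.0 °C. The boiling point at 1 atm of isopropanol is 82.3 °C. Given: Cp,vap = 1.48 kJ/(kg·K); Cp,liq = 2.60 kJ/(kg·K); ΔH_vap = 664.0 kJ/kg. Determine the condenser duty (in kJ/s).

Q_c = 818 kJ/s

vapour 189→82.3 °C: -157.92 kJ/kg
condensation at 82.3 °C: -664 kJ/kg
liquid 82.3→34.0 °C: -125.58 kJ/kg
Δh = -157.92 + -664 + -125.58 = -947.5 kJ/kg
Q = ṁ·Δh = 3109 kg/h × -947.5 kJ/kg = -2.9458e+06 kJ/h
|Q| = 818.27 kW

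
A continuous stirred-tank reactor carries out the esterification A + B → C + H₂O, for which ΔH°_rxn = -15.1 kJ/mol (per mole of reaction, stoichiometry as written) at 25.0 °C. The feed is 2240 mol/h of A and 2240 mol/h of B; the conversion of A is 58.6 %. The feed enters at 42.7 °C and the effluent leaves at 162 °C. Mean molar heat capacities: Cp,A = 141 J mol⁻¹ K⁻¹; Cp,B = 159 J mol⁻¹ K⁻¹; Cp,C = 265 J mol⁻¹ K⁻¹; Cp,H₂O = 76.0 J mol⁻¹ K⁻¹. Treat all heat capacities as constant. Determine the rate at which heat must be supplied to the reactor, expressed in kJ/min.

Q_in = 1130 kJ/min

Extent of reaction ξ = 0.586 × 2240 = 1312.6 mol/h
Reaction term: ξ·ΔH°_rxn = 1312.6 × -15.1 = -19821 kJ/h
Sensible, feed 42.7→25 °C: -11894 kJ/h
Outlet flows (mol/h): A 927.36, B 927.36, C 1312.6, H₂O 1312.6
Sensible, products 25→162 °C: 99437 kJ/h
Q = ΔH = 67722 kJ/h = 18.812 kW
Heat supplied = 1128.7 kJ/min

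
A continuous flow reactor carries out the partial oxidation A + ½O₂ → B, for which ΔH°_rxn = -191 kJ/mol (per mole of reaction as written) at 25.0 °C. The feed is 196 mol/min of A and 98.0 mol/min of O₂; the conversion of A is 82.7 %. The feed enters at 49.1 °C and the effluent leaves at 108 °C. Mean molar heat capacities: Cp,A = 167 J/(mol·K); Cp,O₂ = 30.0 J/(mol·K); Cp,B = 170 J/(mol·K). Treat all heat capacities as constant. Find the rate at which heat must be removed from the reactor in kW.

Extent of reaction ξ = 0.827 × 196 = 162.09 mol/min
Reaction term: ξ·ΔH°_rxn = 162.09 × -191 = -30960 kJ/min
Sensible, feed 49.1→25 °C: -859.7 kJ/min
Outlet flows (mol/min): A 33.908, O₂ 16.954, B 162.09
Sensible, products 25→108 °C: 2799.3 kJ/min
Q = ΔH = -29020 kJ/min = -483.67 kW
Heat removed = 483.67 kW

Q_out = 484 kW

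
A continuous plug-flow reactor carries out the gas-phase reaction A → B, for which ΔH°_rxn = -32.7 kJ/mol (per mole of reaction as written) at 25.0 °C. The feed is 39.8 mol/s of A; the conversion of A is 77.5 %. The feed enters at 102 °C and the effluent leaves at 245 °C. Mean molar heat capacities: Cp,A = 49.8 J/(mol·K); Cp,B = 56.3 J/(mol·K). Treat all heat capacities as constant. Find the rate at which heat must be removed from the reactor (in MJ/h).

Q_out = 2450 MJ/h

Extent of reaction ξ = 0.775 × 39.8 = 30.845 mol/s
Reaction term: ξ·ΔH°_rxn = 30.845 × -32.7 = -1008.6 kJ/s
Sensible, feed 102→25 °C: -152.62 kJ/s
Outlet flows (mol/s): A 8.955, B 30.845
Sensible, products 25→245 °C: 480.16 kJ/s
Q = ΔH = -681.09 kJ/s = -681.09 kW
Heat removed = 2451.9 MJ/h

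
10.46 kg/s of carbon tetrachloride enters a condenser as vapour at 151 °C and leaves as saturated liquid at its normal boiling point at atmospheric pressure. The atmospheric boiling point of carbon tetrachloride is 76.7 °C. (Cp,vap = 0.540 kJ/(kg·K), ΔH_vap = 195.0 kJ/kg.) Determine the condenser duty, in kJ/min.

vapour 151→76.7 °C: -40.122 kJ/kg
condensation at 76.7 °C: -195 kJ/kg
Δh = -40.122 + -195 = -235.12 kJ/kg
Q = ṁ·Δh = 10.46 kg/s × -235.12 kJ/kg = -2459.4 kJ/s
|Q| = 2459.4 kW = 147560 kJ/min

Q_c = 148000 kJ/min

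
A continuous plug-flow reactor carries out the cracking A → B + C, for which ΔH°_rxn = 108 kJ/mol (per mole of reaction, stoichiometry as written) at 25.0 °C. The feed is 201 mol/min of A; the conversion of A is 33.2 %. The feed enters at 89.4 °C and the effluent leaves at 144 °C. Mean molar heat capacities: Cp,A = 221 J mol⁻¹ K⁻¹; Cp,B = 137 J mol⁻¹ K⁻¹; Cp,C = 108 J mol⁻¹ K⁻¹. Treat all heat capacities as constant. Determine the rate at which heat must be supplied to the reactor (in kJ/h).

Extent of reaction ξ = 0.332 × 201 = 66.732 mol/min
Reaction term: ξ·ΔH°_rxn = 66.732 × 108 = 7207.1 kJ/min
Sensible, feed 89.4→25 °C: -2860.7 kJ/min
Outlet flows (mol/min): A 134.27, B 66.732, C 66.732
Sensible, products 25→144 °C: 5476.7 kJ/min
Q = ΔH = 9823 kJ/min = 163.72 kW
Heat supplied = 589380 kJ/h

Q_in = 589000 kJ/h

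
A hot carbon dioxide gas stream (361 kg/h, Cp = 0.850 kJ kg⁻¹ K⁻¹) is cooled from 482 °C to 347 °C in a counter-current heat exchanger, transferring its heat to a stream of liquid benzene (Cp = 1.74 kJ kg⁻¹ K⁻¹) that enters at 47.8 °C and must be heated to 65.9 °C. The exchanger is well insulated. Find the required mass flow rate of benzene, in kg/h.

ṁ_c = 1320 kg/h

Heat released by hot stream: Q = 361 × 0.850 × (482 − 347) = 41425 kJ/h
Energy balance on cold side (adiabatic exchanger): Q = ṁ_c·Cp_c·(T_c,out − T_c,in)
ṁ_c = 41425 / [1.74 × (65.9 − 47.8)] = 1315.3 kg/h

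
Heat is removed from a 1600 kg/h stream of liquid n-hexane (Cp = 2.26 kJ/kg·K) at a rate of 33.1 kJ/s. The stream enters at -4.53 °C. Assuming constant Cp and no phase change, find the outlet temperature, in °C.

T_out = -37.5 °C

Q = 33.1 kJ/s = 119160 kJ/h
ΔT = Q/(ṁ·Cp) = 119160/(1600×2.26) = 32.954 K
T_out = -4.53 − 32.954 = -37.484 °C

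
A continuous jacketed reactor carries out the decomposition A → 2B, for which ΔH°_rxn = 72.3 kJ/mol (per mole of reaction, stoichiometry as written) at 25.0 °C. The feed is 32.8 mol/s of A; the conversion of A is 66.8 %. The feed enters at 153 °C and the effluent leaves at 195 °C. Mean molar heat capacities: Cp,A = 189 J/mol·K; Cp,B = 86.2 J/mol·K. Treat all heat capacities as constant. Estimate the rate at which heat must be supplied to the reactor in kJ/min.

Q_in = 107000 kJ/min

Extent of reaction ξ = 0.668 × 32.8 = 21.91 mol/s
Reaction term: ξ·ΔH°_rxn = 21.91 × 72.3 = 1584.1 kJ/s
Sensible, feed 153→25 °C: -793.5 kJ/s
Outlet flows (mol/s): A 10.89, B 43.821
Sensible, products 25→195 °C: 992.03 kJ/s
Q = ΔH = 1782.7 kJ/s = 1782.7 kW
Heat supplied = 106960 kJ/min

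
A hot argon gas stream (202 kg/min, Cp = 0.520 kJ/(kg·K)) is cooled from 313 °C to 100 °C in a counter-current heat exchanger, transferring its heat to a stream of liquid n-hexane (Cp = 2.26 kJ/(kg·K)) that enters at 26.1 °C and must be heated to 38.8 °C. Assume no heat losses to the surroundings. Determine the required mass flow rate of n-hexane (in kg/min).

Heat released by hot stream: Q = 202 × 0.520 × (313 − 100) = 22374 kJ/min
Energy balance on cold side (adiabatic exchanger): Q = ṁ_c·Cp_c·(T_c,out − T_c,in)
ṁ_c = 22374 / [2.26 × (38.8 − 26.1)] = 779.51 kg/min

ṁ_c = 780 kg/min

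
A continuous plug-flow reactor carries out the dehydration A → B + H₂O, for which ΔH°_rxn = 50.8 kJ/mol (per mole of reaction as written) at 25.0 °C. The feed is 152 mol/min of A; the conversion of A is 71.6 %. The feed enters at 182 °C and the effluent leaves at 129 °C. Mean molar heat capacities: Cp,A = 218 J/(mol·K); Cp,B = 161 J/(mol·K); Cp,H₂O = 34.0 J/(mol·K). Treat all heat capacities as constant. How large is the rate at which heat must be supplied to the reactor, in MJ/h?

Extent of reaction ξ = 0.716 × 152 = 108.83 mol/min
Reaction term: ξ·ΔH°_rxn = 108.83 × 50.8 = 5528.7 kJ/min
Sensible, feed 182→25 °C: -5202.4 kJ/min
Outlet flows (mol/min): A 43.168, B 108.83, H₂O 108.83
Sensible, products 25→129 °C: 3185.8 kJ/min
Q = ΔH = 3512.1 kJ/min = 58.536 kW
Heat supplied = 210.73 MJ/h

Q_in = 211 MJ/h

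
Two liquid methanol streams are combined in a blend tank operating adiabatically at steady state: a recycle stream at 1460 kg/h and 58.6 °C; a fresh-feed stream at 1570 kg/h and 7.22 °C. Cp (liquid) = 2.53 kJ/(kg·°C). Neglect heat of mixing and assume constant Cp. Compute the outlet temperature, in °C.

No heat crosses the boundary, so H_out = H_in.
T_out = Σ ṁᵢCp,ᵢTᵢ / Σ ṁᵢCp,ᵢ
      = 245140 / 7665.9 = 31.977 °C

T_out = 32.0 °C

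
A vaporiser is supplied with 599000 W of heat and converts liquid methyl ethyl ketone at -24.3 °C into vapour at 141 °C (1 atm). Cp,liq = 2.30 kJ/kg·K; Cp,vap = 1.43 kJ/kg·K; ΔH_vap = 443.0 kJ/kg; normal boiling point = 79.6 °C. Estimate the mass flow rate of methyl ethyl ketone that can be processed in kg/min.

ṁ = 46.7 kg/min

Δh = 2.30×(79.6−-24.3) + 443.0 + 1.43×(141−79.6) = 769.77 kJ/kg
Q = 599000 W = 599 kJ/s = 35940 kJ/min
ṁ = Q/Δh = 35940 / 769.77 = 46.689 kg/min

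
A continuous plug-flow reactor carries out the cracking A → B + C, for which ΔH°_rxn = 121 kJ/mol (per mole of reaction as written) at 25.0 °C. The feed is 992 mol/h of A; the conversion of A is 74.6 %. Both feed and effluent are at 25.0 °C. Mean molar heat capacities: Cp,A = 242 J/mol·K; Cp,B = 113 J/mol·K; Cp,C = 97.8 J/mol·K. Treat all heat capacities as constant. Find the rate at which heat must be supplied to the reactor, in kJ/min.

Q_in = 1490 kJ/min

Extent of reaction ξ = 0.746 × 992 = 740.03 mol/h
Reaction term: ξ·ΔH°_rxn = 740.03 × 121 = 89544 kJ/h
Q = ΔH = 89544 kJ/h = 24.873 kW
Heat supplied = 1492.4 kJ/min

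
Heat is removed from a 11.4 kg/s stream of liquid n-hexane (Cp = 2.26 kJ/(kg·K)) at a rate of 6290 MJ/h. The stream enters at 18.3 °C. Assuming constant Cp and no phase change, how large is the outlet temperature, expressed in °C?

Q = 6290 MJ/h = 1747.2 kJ/s
ΔT = Q/(ṁ·Cp) = 1747.2/(11.4×2.26) = 67.816 K
T_out = 18.3 − 67.816 = -49.516 °C

T_out = -49.5 °C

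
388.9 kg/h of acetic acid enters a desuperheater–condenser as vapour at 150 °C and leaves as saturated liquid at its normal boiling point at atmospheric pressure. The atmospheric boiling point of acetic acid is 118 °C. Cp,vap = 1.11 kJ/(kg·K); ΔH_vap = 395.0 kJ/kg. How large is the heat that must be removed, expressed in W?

Q_c = 46500 W

vapour 150→118 °C: -35.52 kJ/kg
condensation at 118 °C: -395 kJ/kg
Δh = -35.52 + -395 = -430.52 kJ/kg
Q = ṁ·Δh = 388.9 kg/h × -430.52 kJ/kg = -167430 kJ/h
|Q| = 46.508 kW = 46508 W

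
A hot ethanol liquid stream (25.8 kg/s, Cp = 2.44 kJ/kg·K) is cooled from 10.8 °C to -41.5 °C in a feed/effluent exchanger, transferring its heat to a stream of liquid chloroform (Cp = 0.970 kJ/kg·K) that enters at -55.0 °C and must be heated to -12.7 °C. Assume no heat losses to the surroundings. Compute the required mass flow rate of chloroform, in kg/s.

Heat released by hot stream: Q = 25.8 × 2.44 × (10.8 − -41.5) = 3292.4 kJ/s
Energy balance on cold side (adiabatic exchanger): Q = ṁ_c·Cp_c·(T_c,out − T_c,in)
ṁ_c = 3292.4 / [0.970 × (-12.7 − -55.0)] = 80.242 kg/s

ṁ_c = 80.2 kg/s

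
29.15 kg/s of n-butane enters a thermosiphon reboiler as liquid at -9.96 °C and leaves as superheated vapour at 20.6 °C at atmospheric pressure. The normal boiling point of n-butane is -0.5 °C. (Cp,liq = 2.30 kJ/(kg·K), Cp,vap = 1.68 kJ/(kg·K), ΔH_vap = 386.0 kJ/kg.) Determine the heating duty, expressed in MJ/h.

Q = 46500 MJ/h

liquid -9.96→-0.5 °C: 21.758 kJ/kg
vaporisation at -0.5 °C: 386 kJ/kg
vapour -0.5→20.6 °C: 35.448 kJ/kg
Δh = 21.758 + 386 + 35.448 = 443.21 kJ/kg
Q = ṁ·Δh = 29.15 kg/s × 443.21 kJ/kg = 12919 kJ/s
|Q| = 12919 kW = 46510 MJ/h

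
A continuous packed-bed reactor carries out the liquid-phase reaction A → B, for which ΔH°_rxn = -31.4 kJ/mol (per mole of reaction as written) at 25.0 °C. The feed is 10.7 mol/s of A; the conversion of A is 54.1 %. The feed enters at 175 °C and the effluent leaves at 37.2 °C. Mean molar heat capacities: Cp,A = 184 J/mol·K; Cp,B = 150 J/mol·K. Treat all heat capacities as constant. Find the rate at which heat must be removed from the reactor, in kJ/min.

Extent of reaction ξ = 0.541 × 10.7 = 5.7887 mol/s
Reaction term: ξ·ΔH°_rxn = 5.7887 × -31.4 = -181.77 kJ/s
Sensible, feed 175→25 °C: -295.32 kJ/s
Outlet flows (mol/s): A 4.9113, B 5.7887
Sensible, products 25→37.2 °C: 21.618 kJ/s
Q = ΔH = -455.47 kJ/s = -455.47 kW
Heat removed = 27328 kJ/min

Q_out = 27300 kJ/min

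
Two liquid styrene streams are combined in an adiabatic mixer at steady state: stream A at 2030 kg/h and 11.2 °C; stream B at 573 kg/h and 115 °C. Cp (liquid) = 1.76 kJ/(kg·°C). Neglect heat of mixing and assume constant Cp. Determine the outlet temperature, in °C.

T_out = 34.0 °C

Adiabatic, steady state ⇒ Σ ṁᵢCp,ᵢ(T_out − Tᵢ) = 0
T_out = Σ ṁᵢCp,ᵢTᵢ / Σ ṁᵢCp,ᵢ
      = 155990 / 4581.3 = 34.05 °C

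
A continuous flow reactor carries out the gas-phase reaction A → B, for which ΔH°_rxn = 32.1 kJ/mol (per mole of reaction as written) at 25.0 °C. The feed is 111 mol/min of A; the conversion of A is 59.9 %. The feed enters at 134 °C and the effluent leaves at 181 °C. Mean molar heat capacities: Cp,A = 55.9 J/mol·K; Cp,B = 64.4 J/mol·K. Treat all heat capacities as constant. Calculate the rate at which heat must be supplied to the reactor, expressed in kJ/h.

Q_in = 151000 kJ/h

Extent of reaction ξ = 0.599 × 111 = 66.489 mol/min
Reaction term: ξ·ΔH°_rxn = 66.489 × 32.1 = 2134.3 kJ/min
Sensible, feed 134→25 °C: -676.33 kJ/min
Outlet flows (mol/min): A 44.511, B 66.489
Sensible, products 25→181 °C: 1056.1 kJ/min
Q = ΔH = 2514.1 kJ/min = 41.902 kW
Heat supplied = 150850 kJ/h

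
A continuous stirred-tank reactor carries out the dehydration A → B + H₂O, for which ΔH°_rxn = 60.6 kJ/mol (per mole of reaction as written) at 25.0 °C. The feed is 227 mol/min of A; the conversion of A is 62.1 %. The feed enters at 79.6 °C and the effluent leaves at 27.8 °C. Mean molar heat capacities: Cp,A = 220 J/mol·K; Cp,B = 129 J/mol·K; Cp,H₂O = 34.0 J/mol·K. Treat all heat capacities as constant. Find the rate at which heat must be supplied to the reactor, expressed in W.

Extent of reaction ξ = 0.621 × 227 = 140.97 mol/min
Reaction term: ξ·ΔH°_rxn = 140.97 × 60.6 = 8542.6 kJ/min
Sensible, feed 79.6→25 °C: -2726.7 kJ/min
Outlet flows (mol/min): A 86.033, B 140.97, H₂O 140.97
Sensible, products 25→27.8 °C: 117.33 kJ/min
Q = ΔH = 5933.2 kJ/min = 98.887 kW
Heat supplied = 98887 W

Q_in = 98900 W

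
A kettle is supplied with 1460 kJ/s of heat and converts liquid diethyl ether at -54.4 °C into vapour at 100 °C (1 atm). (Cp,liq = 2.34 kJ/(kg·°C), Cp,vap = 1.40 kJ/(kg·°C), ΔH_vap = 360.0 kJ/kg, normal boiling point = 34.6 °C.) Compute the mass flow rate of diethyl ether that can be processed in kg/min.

Δh = 2.34×(34.6−-54.4) + 360.0 + 1.40×(100−34.6) = 659.82 kJ/kg
Q = 1460 kJ/s = 1460 kJ/s = 87600 kJ/min
ṁ = Q/Δh = 87600 / 659.82 = 132.76 kg/min

ṁ = 133 kg/min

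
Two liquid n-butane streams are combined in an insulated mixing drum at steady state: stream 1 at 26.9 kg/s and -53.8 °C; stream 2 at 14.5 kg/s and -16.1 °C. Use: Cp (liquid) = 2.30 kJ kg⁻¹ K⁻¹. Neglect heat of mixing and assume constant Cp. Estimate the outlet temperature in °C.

T_out = -40.6 °C

Adiabatic, steady state ⇒ Σ ṁᵢCp,ᵢ(T_out − Tᵢ) = 0
T_out = Σ ṁᵢCp,ᵢTᵢ / Σ ṁᵢCp,ᵢ
      = -3865.5 / 95.22 = -40.596 °C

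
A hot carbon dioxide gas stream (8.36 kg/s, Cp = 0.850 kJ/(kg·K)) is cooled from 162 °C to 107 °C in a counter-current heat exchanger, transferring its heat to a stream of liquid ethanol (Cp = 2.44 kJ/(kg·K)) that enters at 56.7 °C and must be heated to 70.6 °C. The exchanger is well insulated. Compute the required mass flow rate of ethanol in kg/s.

Heat released by hot stream: Q = 8.36 × 0.850 × (162 − 107) = 390.83 kJ/s
Energy balance on cold side (adiabatic exchanger): Q = ṁ_c·Cp_c·(T_c,out − T_c,in)
ṁ_c = 390.83 / [2.44 × (70.6 − 56.7)] = 11.523 kg/s

ṁ_c = 11.5 kg/s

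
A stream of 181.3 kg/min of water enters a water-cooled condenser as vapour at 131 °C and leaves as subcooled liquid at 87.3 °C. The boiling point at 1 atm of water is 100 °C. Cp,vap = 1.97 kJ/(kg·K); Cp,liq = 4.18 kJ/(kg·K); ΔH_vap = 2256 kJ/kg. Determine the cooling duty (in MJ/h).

Q_c = 25800 MJ/h

vapour 131→100 °C: -61.07 kJ/kg
condensation at 100 °C: -2256 kJ/kg
liquid 100→87.3 °C: -53.086 kJ/kg
Δh = -61.07 + -2256 + -53.086 = -2370.2 kJ/kg
Q = ṁ·Δh = 181.3 kg/min × -2370.2 kJ/kg = -429710 kJ/min
|Q| = 7161.8 kW = 25783 MJ/h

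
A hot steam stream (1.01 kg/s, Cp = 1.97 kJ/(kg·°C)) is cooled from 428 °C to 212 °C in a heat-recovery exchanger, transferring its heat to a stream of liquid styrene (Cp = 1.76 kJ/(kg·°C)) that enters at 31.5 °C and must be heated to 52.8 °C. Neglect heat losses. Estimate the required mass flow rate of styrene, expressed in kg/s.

ṁ_c = 11.5 kg/s

Heat released by hot stream: Q = 1.01 × 1.97 × (428 − 212) = 429.78 kJ/s
Energy balance on cold side (adiabatic exchanger): Q = ṁ_c·Cp_c·(T_c,out − T_c,in)
ṁ_c = 429.78 / [1.76 × (52.8 − 31.5)] = 11.464 kg/s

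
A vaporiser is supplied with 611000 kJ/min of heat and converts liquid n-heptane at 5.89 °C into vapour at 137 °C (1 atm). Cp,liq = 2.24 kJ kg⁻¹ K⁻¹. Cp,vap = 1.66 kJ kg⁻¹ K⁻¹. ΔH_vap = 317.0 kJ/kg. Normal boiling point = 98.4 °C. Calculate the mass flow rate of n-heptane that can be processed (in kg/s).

Δh = 2.24×(98.4−5.89) + 317.0 + 1.66×(137−98.4) = 588.3 kJ/kg
Q = 611000 kJ/min = 10183 kJ/s = 10183 kJ/s
ṁ = Q/Δh = 10183 / 588.3 = 17.31 kg/s

ṁ = 17.3 kg/s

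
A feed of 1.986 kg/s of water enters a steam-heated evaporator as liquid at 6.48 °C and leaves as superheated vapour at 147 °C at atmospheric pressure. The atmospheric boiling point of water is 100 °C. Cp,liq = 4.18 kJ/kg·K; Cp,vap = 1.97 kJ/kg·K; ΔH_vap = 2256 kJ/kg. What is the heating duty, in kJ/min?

liquid 6.48→100 °C: 390.91 kJ/kg
vaporisation at 100 °C: 2256 kJ/kg
vapour 100→147 °C: 92.59 kJ/kg
Δh = 390.91 + 2256 + 92.59 = 2739.5 kJ/kg
Q = ṁ·Δh = 1.986 kg/s × 2739.5 kJ/kg = 5440.7 kJ/s
|Q| = 5440.7 kW = 326440 kJ/min

Q = 326000 kJ/min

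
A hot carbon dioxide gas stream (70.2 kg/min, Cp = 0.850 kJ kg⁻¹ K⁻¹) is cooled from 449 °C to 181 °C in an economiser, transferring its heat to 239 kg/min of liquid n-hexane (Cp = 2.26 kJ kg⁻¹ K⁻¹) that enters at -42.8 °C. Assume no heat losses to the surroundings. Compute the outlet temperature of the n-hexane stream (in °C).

Heat released by hot stream: Q = 70.2 × 0.850 × (449 − 181) = 15992 kJ/min
Energy balance on cold side (adiabatic exchanger): Q = ṁ_c·Cp_c·(T_c,out − T_c,in)
T_c,out = -42.8 + 15992/(239 × 2.26) = -13.194 °C

T_c,out = -13.2 °C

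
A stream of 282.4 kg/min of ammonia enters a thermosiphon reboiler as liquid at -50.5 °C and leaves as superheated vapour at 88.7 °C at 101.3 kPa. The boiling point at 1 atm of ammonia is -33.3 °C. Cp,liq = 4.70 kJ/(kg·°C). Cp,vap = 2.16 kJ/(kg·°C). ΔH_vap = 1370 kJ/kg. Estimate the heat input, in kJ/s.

liquid -50.5→-33.3 °C: 80.84 kJ/kg
vaporisation at -33.3 °C: 1370 kJ/kg
vapour -33.3→88.7 °C: 263.52 kJ/kg
Δh = 80.84 + 1370 + 263.52 = 1714.4 kJ/kg
Q = ṁ·Δh = 282.4 kg/min × 1714.4 kJ/kg = 484140 kJ/min
|Q| = 8068.9 kW

Q = 8070 kJ/s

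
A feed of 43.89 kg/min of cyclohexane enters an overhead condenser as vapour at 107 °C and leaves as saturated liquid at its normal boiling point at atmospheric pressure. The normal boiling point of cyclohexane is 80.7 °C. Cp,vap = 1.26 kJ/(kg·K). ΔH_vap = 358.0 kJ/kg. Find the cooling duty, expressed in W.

Q_c = 286000 W

vapour 107→80.7 °C: -33.138 kJ/kg
condensation at 80.7 °C: -358 kJ/kg
Δh = -33.138 + -358 = -391.14 kJ/kg
Q = ṁ·Δh = 43.89 kg/min × -391.14 kJ/kg = -17167 kJ/min
|Q| = 286.12 kW = 286120 W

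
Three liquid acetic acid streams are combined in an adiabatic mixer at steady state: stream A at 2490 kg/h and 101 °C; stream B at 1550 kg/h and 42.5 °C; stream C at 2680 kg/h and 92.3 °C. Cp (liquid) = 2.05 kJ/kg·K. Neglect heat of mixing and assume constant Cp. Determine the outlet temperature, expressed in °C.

Energy balance with Q = 0: Σ ṁᵢCp,ᵢ(T_out − Tᵢ) = 0
Σ ṁᵢCp,ᵢTᵢ = 2490×2.05×101 + 1550×2.05×42.5 + 2680×2.05×92.3 = 1.1577e+06
Σ ṁᵢCp,ᵢ = 2490×2.05 + 1550×2.05 + 2680×2.05 = 13776
T_out = 1.1577e+06 / 13776 = 84.037 °C

T_out = 84.0 °C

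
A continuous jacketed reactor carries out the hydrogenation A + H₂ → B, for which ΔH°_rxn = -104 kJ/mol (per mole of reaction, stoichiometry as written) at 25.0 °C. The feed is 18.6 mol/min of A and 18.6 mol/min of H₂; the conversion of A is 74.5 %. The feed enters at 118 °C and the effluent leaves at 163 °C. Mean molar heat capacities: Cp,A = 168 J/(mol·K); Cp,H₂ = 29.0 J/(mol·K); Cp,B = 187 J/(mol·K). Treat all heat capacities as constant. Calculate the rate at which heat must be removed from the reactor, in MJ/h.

Q_out = 77.7 MJ/h

Extent of reaction ξ = 0.745 × 18.6 = 13.857 mol/min
Reaction term: ξ·ΔH°_rxn = 13.857 × -104 = -1441.1 kJ/min
Sensible, feed 118→25 °C: -340.77 kJ/min
Outlet flows (mol/min): A 4.743, H₂ 4.743, B 13.857
Sensible, products 25→163 °C: 486.54 kJ/min
Q = ΔH = -1295.4 kJ/min = -21.589 kW
Heat removed = 77.722 MJ/h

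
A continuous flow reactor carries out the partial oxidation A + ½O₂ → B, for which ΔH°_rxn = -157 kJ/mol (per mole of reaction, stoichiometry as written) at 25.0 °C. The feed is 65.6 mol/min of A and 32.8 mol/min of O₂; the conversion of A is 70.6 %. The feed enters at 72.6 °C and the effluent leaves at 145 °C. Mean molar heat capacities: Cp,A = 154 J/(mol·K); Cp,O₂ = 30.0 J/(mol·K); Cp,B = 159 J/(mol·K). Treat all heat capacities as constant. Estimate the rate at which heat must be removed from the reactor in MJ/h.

Q_out = 391 MJ/h

Extent of reaction ξ = 0.706 × 65.6 = 46.314 mol/min
Reaction term: ξ·ΔH°_rxn = 46.314 × -157 = -7271.2 kJ/min
Sensible, feed 72.6→25 °C: -527.71 kJ/min
Outlet flows (mol/min): A 19.286, O₂ 9.6432, B 46.314
Sensible, products 25→145 °C: 1274.8 kJ/min
Q = ΔH = -6524.2 kJ/min = -108.74 kW
Heat removed = 391.45 MJ/h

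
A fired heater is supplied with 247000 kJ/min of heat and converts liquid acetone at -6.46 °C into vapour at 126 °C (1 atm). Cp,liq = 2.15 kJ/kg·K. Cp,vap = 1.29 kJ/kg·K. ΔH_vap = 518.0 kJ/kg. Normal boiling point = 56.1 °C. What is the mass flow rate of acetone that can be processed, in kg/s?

ṁ = 5.54 kg/s

Δh = 2.15×(56.1−-6.46) + 518.0 + 1.29×(126−56.1) = 742.68 kJ/kg
Q = 247000 kJ/min = 4116.7 kJ/s = 4116.7 kJ/s
ṁ = Q/Δh = 4116.7 / 742.68 = 5.543 kg/s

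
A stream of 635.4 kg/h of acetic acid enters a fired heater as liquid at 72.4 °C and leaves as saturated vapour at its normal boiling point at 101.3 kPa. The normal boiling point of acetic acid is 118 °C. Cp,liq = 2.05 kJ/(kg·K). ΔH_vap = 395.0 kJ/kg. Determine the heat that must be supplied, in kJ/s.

Q = 86.2 kJ/s

liquid 72.4→118 °C: 93.48 kJ/kg
vaporisation at 118 °C: 395 kJ/kg
Δh = 93.48 + 395 = 488.48 kJ/kg
Q = ṁ·Δh = 635.4 kg/h × 488.48 kJ/kg = 310380 kJ/h
|Q| = 86.217 kW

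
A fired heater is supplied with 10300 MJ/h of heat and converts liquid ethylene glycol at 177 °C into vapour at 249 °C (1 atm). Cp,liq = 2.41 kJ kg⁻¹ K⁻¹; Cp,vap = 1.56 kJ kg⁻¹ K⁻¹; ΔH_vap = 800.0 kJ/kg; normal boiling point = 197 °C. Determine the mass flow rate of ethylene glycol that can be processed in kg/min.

ṁ = 185 kg/min

Δh = 2.41×(197−177) + 800.0 + 1.56×(249−197) = 929.32 kJ/kg
Q = 10300 MJ/h = 2861.1 kJ/s = 171670 kJ/min
ṁ = Q/Δh = 171670 / 929.32 = 184.72 kg/min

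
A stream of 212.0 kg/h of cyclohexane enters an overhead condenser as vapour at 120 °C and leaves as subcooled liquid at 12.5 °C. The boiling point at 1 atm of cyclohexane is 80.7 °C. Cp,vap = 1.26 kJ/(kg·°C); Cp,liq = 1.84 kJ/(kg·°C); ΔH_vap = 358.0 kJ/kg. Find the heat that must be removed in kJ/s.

Q_c = 31.4 kJ/s

vapour 120→80.7 °C: -49.518 kJ/kg
condensation at 80.7 °C: -358 kJ/kg
liquid 80.7→12.5 °C: -125.49 kJ/kg
Δh = -49.518 + -358 + -125.49 = -533.01 kJ/kg
Q = ṁ·Δh = 212.0 kg/h × -533.01 kJ/kg = -113000 kJ/h
|Q| = 31.388 kW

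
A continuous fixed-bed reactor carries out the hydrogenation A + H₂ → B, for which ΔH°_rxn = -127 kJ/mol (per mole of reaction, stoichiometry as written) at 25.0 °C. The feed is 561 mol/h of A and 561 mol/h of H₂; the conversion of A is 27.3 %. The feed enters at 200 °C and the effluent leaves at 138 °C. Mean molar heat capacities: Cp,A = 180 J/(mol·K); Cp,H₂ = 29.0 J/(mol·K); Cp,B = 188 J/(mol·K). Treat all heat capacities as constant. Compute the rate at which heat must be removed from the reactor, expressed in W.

Extent of reaction ξ = 0.273 × 561 = 153.15 mol/h
Reaction term: ξ·ΔH°_rxn = 153.15 × -127 = -19450 kJ/h
Sensible, feed 200→25 °C: -20519 kJ/h
Outlet flows (mol/h): A 407.85, H₂ 407.85, B 153.15
Sensible, products 25→138 °C: 12886 kJ/h
Q = ΔH = -27083 kJ/h = -7.5231 kW
Heat removed = 7523.1 W

Q_out = 7520 W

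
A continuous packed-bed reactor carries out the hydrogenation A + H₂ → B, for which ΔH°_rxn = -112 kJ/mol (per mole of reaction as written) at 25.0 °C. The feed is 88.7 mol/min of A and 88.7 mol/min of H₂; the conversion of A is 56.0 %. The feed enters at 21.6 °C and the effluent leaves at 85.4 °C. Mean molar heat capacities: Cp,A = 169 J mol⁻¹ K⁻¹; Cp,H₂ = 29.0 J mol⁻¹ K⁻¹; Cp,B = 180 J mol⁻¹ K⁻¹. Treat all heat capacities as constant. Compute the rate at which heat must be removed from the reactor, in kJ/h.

Extent of reaction ξ = 0.560 × 88.7 = 49.672 mol/min
Reaction term: ξ·ΔH°_rxn = 49.672 × -112 = -5563.3 kJ/min
Sensible, feed 21.6→25 °C: 59.713 kJ/min
Outlet flows (mol/min): A 39.028, H₂ 39.028, B 49.672
Sensible, products 25→85.4 °C: 1006.8 kJ/min
Q = ΔH = -4496.8 kJ/min = -74.946 kW
Heat removed = 269810 kJ/h

Q_out = 270000 kJ/h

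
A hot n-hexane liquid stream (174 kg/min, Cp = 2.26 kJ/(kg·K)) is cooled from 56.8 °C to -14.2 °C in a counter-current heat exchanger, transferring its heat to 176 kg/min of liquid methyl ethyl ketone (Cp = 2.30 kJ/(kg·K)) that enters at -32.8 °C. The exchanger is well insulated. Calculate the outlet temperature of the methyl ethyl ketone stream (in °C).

T_c,out = 36.2 °C

Heat released by hot stream: Q = 174 × 2.26 × (56.8 − -14.2) = 27920 kJ/min
Energy balance on cold side (adiabatic exchanger): Q = ṁ_c·Cp_c·(T_c,out − T_c,in)
T_c,out = -32.8 + 27920/(176 × 2.30) = 36.172 °C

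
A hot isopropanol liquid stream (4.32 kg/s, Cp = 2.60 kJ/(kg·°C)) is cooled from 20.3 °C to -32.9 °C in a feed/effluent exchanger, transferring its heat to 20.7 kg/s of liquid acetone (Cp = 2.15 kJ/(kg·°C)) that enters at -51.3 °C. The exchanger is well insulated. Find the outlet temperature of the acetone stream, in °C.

T_c,out = -37.9 °C

Heat released by hot stream: Q = 4.32 × 2.60 × (20.3 − -32.9) = 597.54 kJ/s
Energy balance on cold side (adiabatic exchanger): Q = ṁ_c·Cp_c·(T_c,out − T_c,in)
T_c,out = -51.3 + 597.54/(20.7 × 2.15) = -37.874 °C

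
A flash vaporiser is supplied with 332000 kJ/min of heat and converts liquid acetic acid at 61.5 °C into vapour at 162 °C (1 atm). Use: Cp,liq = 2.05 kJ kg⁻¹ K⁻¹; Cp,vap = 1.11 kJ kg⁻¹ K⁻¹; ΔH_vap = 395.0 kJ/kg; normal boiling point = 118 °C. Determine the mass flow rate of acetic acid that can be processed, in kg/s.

ṁ = 9.89 kg/s

Δh = 2.05×(118−61.5) + 395.0 + 1.11×(162−118) = 559.66 kJ/kg
Q = 332000 kJ/min = 5533.3 kJ/s = 5533.3 kJ/s
ṁ = Q/Δh = 5533.3 / 559.66 = 9.8869 kg/s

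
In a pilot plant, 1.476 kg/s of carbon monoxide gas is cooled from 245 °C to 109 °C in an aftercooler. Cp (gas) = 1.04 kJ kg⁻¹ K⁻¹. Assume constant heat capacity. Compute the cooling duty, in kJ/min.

Q_c = 12500 kJ/min

Q = ṁ·Cp·ΔT = 1.476 × 1.04 × (109 − 245) = -208.77 kJ/s
Cooling duty = 12526 kJ/min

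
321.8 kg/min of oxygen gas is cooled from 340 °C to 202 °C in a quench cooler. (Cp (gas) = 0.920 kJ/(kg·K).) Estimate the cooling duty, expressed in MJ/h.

Q_c = 2450 MJ/h

Q = ṁ·Cp·ΔT = 321.8 × 0.920 × (202 − 340) = -40856 kJ/min
Converting: 40856 / 60 s = 680.93 kW
Cooling duty = 2451.3 MJ/h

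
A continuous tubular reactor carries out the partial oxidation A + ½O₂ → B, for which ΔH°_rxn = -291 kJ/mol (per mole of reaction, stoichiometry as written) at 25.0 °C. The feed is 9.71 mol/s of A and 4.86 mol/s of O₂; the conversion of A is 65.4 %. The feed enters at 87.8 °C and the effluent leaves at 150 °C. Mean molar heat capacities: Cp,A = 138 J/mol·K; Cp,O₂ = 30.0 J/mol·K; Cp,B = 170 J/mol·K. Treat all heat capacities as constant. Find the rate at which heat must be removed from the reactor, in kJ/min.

Q_out = 105000 kJ/min

Extent of reaction ξ = 0.654 × 9.71 = 6.3503 mol/s
Reaction term: ξ·ΔH°_rxn = 6.3503 × -291 = -1847.9 kJ/s
Sensible, feed 87.8→25 °C: -93.307 kJ/s
Outlet flows (mol/s): A 3.3597, O₂ 1.6848, B 6.3503
Sensible, products 25→150 °C: 199.22 kJ/s
Q = ΔH = -1742 kJ/s = -1742 kW
Heat removed = 104520 kJ/min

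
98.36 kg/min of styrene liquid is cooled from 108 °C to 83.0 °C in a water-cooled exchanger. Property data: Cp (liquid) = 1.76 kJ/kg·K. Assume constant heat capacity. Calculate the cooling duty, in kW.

Q_c = 72.1 kW

Q = ṁ·Cp·ΔT = 98.36 × 1.76 × (83.0 − 108) = -4327.8 kJ/min
Converting: 4327.8 / 60 s = 72.131 kW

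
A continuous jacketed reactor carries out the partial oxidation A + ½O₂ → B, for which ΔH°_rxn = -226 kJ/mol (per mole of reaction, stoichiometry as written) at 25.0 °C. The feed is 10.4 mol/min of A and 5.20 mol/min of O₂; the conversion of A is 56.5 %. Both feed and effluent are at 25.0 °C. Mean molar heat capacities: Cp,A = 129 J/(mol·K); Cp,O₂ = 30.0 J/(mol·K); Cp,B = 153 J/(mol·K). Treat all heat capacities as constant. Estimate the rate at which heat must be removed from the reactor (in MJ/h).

Extent of reaction ξ = 0.565 × 10.4 = 5.876 mol/min
Reaction term: ξ·ΔH°_rxn = 5.876 × -226 = -1328 kJ/min
Q = ΔH = -1328 kJ/min = -22.133 kW
Heat removed = 79.679 MJ/h

Q_out = 79.7 MJ/h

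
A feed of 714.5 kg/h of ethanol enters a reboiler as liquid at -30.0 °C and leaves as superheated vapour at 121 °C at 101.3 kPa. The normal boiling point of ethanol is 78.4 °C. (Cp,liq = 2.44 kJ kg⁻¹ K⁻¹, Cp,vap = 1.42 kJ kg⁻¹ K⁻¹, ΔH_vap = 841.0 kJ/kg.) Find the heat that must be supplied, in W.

liquid -30.0→78.4 °C: 264.5 kJ/kg
vaporisation at 78.4 °C: 841 kJ/kg
vapour 78.4→121 °C: 60.492 kJ/kg
Δh = 264.5 + 841 + 60.492 = 1166 kJ/kg
Q = ṁ·Δh = 714.5 kg/h × 1166 kJ/kg = 833100 kJ/h
|Q| = 231.42 kW = 231420 W

Q = 231000 W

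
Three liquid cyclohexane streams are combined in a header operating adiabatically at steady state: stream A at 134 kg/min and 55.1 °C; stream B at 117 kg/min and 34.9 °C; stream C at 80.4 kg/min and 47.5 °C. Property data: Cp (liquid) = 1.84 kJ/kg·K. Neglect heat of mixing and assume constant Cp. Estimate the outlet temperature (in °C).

Energy balance with Q = 0: Σ ṁᵢCp,ᵢ(T_out − Tᵢ) = 0
T_out = Σ ṁᵢCp,ᵢTᵢ / Σ ṁᵢCp,ᵢ
      = 28126 / 609.78 = 46.125 °C

T_out = 46.1 °C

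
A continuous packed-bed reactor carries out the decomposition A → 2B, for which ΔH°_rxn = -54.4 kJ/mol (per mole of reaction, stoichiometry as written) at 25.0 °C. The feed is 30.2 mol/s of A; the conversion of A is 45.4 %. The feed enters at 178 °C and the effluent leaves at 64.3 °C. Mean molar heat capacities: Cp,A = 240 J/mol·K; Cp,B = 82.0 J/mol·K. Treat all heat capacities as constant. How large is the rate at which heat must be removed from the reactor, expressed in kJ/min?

Q_out = 96700 kJ/min

Extent of reaction ξ = 0.454 × 30.2 = 13.711 mol/s
Reaction term: ξ·ΔH°_rxn = 13.711 × -54.4 = -745.87 kJ/s
Sensible, feed 178→25 °C: -1108.9 kJ/s
Outlet flows (mol/s): A 16.489, B 27.422
Sensible, products 25→64.3 °C: 243.89 kJ/s
Q = ΔH = -1610.9 kJ/s = -1610.9 kW
Heat removed = 96655 kJ/min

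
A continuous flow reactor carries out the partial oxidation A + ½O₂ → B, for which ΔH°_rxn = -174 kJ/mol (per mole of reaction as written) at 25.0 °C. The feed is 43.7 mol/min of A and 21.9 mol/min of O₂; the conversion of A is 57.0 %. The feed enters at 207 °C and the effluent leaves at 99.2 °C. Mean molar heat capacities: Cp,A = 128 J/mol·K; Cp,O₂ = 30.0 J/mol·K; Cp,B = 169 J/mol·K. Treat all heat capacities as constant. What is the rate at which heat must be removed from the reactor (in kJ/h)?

Q_out = 298000 kJ/h

Extent of reaction ξ = 0.570 × 43.7 = 24.909 mol/min
Reaction term: ξ·ΔH°_rxn = 24.909 × -174 = -4334.2 kJ/min
Sensible, feed 207→25 °C: -1137.6 kJ/min
Outlet flows (mol/min): A 18.791, O₂ 9.4455, B 24.909
Sensible, products 25→99.2 °C: 511.85 kJ/min
Q = ΔH = -4959.9 kJ/min = -82.665 kW
Heat removed = 297600 kJ/h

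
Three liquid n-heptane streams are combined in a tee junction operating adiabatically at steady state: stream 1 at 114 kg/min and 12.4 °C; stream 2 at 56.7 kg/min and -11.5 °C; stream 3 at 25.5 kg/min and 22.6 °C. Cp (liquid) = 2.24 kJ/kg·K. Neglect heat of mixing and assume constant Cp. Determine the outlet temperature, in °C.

Energy balance with Q = 0: Σ ṁᵢCp,ᵢ(T_out − Tᵢ) = 0
T_out = Σ ṁᵢCp,ᵢTᵢ / Σ ṁᵢCp,ᵢ
      = 2996.8 / 439.49 = 6.8188 °C

T_out = 6.82 °C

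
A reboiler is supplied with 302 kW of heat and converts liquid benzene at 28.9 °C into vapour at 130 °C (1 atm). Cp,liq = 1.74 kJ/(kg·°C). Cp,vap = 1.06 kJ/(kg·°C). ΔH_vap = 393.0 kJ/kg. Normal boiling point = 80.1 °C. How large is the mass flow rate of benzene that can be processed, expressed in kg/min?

Δh = 1.74×(80.1−28.9) + 393.0 + 1.06×(130−80.1) = 534.98 kJ/kg
Q = 302 kW = 302 kJ/s = 18120 kJ/min
ṁ = Q/Δh = 18120 / 534.98 = 33.87 kg/min

ṁ = 33.9 kg/min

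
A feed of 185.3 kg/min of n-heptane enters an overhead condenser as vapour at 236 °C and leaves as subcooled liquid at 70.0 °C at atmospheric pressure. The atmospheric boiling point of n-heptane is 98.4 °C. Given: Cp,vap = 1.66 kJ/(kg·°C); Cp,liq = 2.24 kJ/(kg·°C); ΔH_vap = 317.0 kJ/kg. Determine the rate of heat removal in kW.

vapour 236→98.4 °C: -228.42 kJ/kg
condensation at 98.4 °C: -317 kJ/kg
liquid 98.4→70.0 °C: -63.616 kJ/kg
Δh = -228.42 + -317 + -63.616 = -609.03 kJ/kg
Q = ṁ·Δh = 185.3 kg/min × -609.03 kJ/kg = -112850 kJ/min
|Q| = 1880.9 kW

Q_c = 1880 kW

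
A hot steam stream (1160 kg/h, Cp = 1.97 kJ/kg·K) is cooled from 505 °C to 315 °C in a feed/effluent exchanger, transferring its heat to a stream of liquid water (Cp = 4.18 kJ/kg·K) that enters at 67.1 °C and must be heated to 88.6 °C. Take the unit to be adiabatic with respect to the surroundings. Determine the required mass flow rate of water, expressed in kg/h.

Heat released by hot stream: Q = 1160 × 1.97 × (505 − 315) = 434190 kJ/h
Energy balance on cold side (adiabatic exchanger): Q = ṁ_c·Cp_c·(T_c,out − T_c,in)
ṁ_c = 434190 / [4.18 × (88.6 − 67.1)] = 4831.3 kg/h

ṁ_c = 4830 kg/h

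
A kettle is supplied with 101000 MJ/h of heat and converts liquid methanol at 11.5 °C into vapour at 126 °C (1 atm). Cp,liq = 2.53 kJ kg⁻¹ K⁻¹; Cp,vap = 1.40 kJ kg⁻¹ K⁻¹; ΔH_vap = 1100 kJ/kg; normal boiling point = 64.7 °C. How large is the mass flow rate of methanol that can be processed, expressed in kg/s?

Δh = 2.53×(64.7−11.5) + 1100 + 1.40×(126−64.7) = 1320.4 kJ/kg
Q = 101000 MJ/h = 28056 kJ/s = 28056 kJ/s
ṁ = Q/Δh = 28056 / 1320.4 = 21.248 kg/s

ṁ = 21.2 kg/s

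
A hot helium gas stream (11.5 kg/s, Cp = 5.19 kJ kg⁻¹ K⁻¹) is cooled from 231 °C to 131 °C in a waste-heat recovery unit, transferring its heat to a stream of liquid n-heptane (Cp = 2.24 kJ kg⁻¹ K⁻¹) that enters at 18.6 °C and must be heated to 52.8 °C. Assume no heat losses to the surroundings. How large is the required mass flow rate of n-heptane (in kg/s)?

Heat released by hot stream: Q = 11.5 × 5.19 × (231 − 131) = 5968.5 kJ/s
Energy balance on cold side (adiabatic exchanger): Q = ṁ_c·Cp_c·(T_c,out − T_c,in)
ṁ_c = 5968.5 / [2.24 × (52.8 − 18.6)] = 77.91 kg/s

ṁ_c = 77.9 kg/s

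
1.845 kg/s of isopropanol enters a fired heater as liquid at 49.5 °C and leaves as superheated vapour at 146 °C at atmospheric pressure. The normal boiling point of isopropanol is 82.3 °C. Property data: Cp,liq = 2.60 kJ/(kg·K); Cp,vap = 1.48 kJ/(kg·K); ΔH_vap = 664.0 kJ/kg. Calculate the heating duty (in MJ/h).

liquid 49.5→82.3 °C: 85.28 kJ/kg
vaporisation at 82.3 °C: 664 kJ/kg
vapour 82.3→146 °C: 94.276 kJ/kg
Δh = 85.28 + 664 + 94.276 = 843.56 kJ/kg
Q = ṁ·Δh = 1.845 kg/s × 843.56 kJ/kg = 1556.4 kJ/s
|Q| = 1556.4 kW = 5602.9 MJ/h

Q = 5600 MJ/h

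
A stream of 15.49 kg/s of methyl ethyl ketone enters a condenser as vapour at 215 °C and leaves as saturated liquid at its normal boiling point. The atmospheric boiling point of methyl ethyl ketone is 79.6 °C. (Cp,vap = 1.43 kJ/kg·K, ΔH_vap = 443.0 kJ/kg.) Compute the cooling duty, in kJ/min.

Q_c = 592000 kJ/min

vapour 215→79.6 °C: -193.62 kJ/kg
condensation at 79.6 °C: -443 kJ/kg
Δh = -193.62 + -443 = -636.62 kJ/kg
Q = ṁ·Δh = 15.49 kg/s × -636.62 kJ/kg = -9861.3 kJ/s
|Q| = 9861.3 kW = 591680 kJ/min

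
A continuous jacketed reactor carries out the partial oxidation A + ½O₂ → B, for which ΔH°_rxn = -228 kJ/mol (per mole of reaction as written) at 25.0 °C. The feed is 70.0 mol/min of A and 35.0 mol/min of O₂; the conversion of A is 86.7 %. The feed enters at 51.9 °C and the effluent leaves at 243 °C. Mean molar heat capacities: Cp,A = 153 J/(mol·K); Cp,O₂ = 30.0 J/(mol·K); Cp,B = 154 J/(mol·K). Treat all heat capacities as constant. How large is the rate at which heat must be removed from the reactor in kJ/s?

Extent of reaction ξ = 0.867 × 70.0 = 60.69 mol/min
Reaction term: ξ·ΔH°_rxn = 60.69 × -228 = -13837 kJ/min
Sensible, feed 51.9→25 °C: -316.34 kJ/min
Outlet flows (mol/min): A 9.31, O₂ 4.655, B 60.69
Sensible, products 25→243 °C: 2378.5 kJ/min
Q = ΔH = -11775 kJ/min = -196.25 kW
Heat removed = 196.25 kJ/s

Q_out = 196 kJ/s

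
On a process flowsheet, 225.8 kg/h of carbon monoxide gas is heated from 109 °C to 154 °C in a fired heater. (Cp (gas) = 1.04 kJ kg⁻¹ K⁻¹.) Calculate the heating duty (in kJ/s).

Q = ṁ·Cp·ΔT = 225.8 × 1.04 × (154 − 109) = 10567 kJ/h
Converting: 10567 / 3600 s = 2.9354 kW

Q = 2.94 kJ/s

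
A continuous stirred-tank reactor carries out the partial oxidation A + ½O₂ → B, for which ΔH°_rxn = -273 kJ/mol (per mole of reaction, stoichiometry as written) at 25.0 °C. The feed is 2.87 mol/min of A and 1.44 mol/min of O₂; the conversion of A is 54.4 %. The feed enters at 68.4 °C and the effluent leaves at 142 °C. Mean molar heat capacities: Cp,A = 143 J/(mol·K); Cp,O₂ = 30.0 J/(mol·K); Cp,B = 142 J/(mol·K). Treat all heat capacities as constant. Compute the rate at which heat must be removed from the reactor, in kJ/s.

Q_out = 6.60 kJ/s

Extent of reaction ξ = 0.544 × 2.87 = 1.5613 mol/min
Reaction term: ξ·ΔH°_rxn = 1.5613 × -273 = -426.23 kJ/min
Sensible, feed 68.4→25 °C: -19.687 kJ/min
Outlet flows (mol/min): A 1.3087, O₂ 0.65936, B 1.5613
Sensible, products 25→142 °C: 50.15 kJ/min
Q = ΔH = -395.77 kJ/min = -6.5961 kW
Heat removed = 6.5961 kJ/s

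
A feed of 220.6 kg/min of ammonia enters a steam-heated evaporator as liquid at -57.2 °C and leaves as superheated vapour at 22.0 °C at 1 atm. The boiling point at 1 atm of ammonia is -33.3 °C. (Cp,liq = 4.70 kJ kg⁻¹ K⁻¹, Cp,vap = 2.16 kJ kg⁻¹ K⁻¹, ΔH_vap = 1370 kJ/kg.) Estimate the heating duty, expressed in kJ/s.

liquid -57.2→-33.3 °C: 112.33 kJ/kg
vaporisation at -33.3 °C: 1370 kJ/kg
vapour -33.3→22.0 °C: 119.45 kJ/kg
Δh = 112.33 + 1370 + 119.45 = 1601.8 kJ/kg
Q = ṁ·Δh = 220.6 kg/min × 1601.8 kJ/kg = 353350 kJ/min
|Q| = 5889.2 kW

Q = 5890 kJ/s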